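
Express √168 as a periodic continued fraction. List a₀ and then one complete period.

a₀ = ⌊√168⌋ = 12.
With m₀=0, d₀=1 and mₖ₊₁ = dₖaₖ − mₖ, dₖ₊₁ = (n − mₖ₊₁²)/dₖ, aₖ₊₁ = ⌊(a₀+mₖ₊₁)/dₖ₊₁⌋:
  k=1: m=12, d=24, a=1
  k=2: m=12, d=1, a=24
d=1 and a=2a₀=24 at k=2, so the next step gives (m, d) = (12, 24) again — its k=1 value — and the period has length 2.

[12; 1, 24]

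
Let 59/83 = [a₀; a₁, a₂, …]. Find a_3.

2

59 = 0·83 + 59   →  a_0 = 0
83 = 1·59 + 24   →  a_1 = 1
59 = 2·24 + 11   →  a_2 = 2
24 = 2·11 + 2   →  a_3 = 2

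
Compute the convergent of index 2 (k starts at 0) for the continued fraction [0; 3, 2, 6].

Using pₖ = aₖpₖ₋₁ + pₖ₋₂, qₖ = aₖqₖ₋₁ + qₖ₋₂ (with p₋₁=1, p₋₂=0, q₋₁=0, q₋₂=1):
  k=0: a=0, p=0, q=1
  k=1: a=3, p=1, q=3
  k=2: a=2, p=2, q=7

2/7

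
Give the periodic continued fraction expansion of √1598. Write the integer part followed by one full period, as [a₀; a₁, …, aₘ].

[39; 1, 38, 1, 78]

a₀ = ⌊√1598⌋ = 39.
With m₀=0, d₀=1 and mₖ₊₁ = dₖaₖ − mₖ, dₖ₊₁ = (n − mₖ₊₁²)/dₖ, aₖ₊₁ = ⌊(a₀+mₖ₊₁)/dₖ₊₁⌋:
  k=1: m=39, d=77, a=1
  k=2: m=38, d=2, a=38
  k=3: m=38, d=77, a=1
  k=4: m=39, d=1, a=78
d=1 and a=2a₀=78 at k=4, so the next step gives (m, d) = (39, 77) again — its k=1 value — and the period has length 4.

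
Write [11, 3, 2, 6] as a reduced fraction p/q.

508/45

Fold from the inside: start with 6/1.
  2 + 1/6 = 13/6
  3 + 6/13 = 45/13
  11 + 13/45 = 508/45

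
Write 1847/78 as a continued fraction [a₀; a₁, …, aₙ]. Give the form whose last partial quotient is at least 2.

[23; 1, 2, 8, 3]

1847 = 23×78 + 53
78 = 1×53 + 25
53 = 2×25 + 3
25 = 8×3 + 1
3 = 3×1 + 0  (stop)
So 1847/78 = [23; 1, 2, 8, 3].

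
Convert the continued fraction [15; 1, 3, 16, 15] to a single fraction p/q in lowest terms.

15423/979

Using pₖ = aₖpₖ₋₁ + pₖ₋₂ and qₖ = aₖqₖ₋₁ + qₖ₋₂:
  k=0: a=15, p=15, q=1
  k=1: a=1, p=16, q=1
  k=2: a=3, p=63, q=4
  k=3: a=16, p=1024, q=65
  k=4: a=15, p=15423, q=979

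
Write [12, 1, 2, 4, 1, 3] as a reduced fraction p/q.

774/61

Fold from the inside: start with 3/1.
  1 + 1/3 = 4/3
  4 + 3/4 = 19/4
  2 + 4/19 = 42/19
  1 + 19/42 = 61/42
  12 + 42/61 = 774/61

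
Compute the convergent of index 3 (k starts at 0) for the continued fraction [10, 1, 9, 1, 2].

Using pₖ = aₖpₖ₋₁ + pₖ₋₂, qₖ = aₖqₖ₋₁ + qₖ₋₂ (with p₋₁=1, p₋₂=0, q₋₁=0, q₋₂=1):
  k=0: a=10, p=10, q=1
  k=1: a=1, p=11, q=1
  k=2: a=9, p=109, q=10
  k=3: a=1, p=120, q=11

120/11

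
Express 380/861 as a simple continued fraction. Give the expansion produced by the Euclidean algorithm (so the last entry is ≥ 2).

[0; 2, 3, 1, 3, 4, 1, 4]

380 = 0×861 + 380
861 = 2×380 + 101
380 = 3×101 + 77
101 = 1×77 + 24
77 = 3×24 + 5
24 = 4×5 + 4
5 = 1×4 + 1
4 = 4×1 + 0  (stop)
So 380/861 = [0; 2, 3, 1, 3, 4, 1, 4].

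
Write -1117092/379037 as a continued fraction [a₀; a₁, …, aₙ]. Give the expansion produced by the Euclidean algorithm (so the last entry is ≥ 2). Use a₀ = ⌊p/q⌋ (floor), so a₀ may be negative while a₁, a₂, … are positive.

[-3; 18, 1, 14, 8, 3, 17, 3]

-1117092 = -3×379037 + 20019
379037 = 18×20019 + 18695
20019 = 1×18695 + 1324
18695 = 14×1324 + 159
1324 = 8×159 + 52
159 = 3×52 + 3
52 = 17×3 + 1
3 = 3×1 + 0  (stop)
So -1117092/379037 = [-3; 18, 1, 14, 8, 3, 17, 3].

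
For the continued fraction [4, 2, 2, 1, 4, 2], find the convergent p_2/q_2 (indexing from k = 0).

Using pₖ = aₖpₖ₋₁ + pₖ₋₂, qₖ = aₖqₖ₋₁ + qₖ₋₂ (with p₋₁=1, p₋₂=0, q₋₁=0, q₋₂=1):
  k=0: a=4, p=4, q=1
  k=1: a=2, p=9, q=2
  k=2: a=2, p=22, q=5

22/5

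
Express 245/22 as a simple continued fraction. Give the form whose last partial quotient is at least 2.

[11; 7, 3]

245 = 11*22 + 3
22 = 7*3 + 1
3 = 3*1 + 0  (stop)
So 245/22 = [11; 7, 3].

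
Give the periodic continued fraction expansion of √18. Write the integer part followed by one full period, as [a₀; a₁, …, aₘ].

a₀ = ⌊√18⌋ = 4.
With m₀=0, d₀=1 and mₖ₊₁ = dₖaₖ − mₖ, dₖ₊₁ = (n − mₖ₊₁²)/dₖ, aₖ₊₁ = ⌊(a₀+mₖ₊₁)/dₖ₊₁⌋:
  k=1: m=4, d=2, a=4
  k=2: m=4, d=1, a=8
d=1 and a=2a₀=8 at k=2, so the next step gives (m, d) = (4, 2) again — its k=1 value — and the period has length 2.

[4; 4, 8]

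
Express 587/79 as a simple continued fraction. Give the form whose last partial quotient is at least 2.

[7; 2, 3, 11]

587 = 7·79 + 34
79 = 2·34 + 11
34 = 3·11 + 1
11 = 11·1 + 0  (stop)
So 587/79 = [7; 2, 3, 11].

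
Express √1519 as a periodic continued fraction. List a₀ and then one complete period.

a₀ = ⌊√1519⌋ = 38.

[38; 1, 37, 1, 76]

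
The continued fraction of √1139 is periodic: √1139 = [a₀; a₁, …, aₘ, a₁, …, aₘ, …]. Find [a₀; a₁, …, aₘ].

[33; 1, 2, 1, 66]

a₀ = ⌊√1139⌋ = 33.
With m₀=0, d₀=1 and mₖ₊₁ = dₖaₖ − mₖ, dₖ₊₁ = (n − mₖ₊₁²)/dₖ, aₖ₊₁ = ⌊(a₀+mₖ₊₁)/dₖ₊₁⌋:
  k=1: m=33, d=50, a=1
  k=2: m=17, d=17, a=2
  k=3: m=17, d=50, a=1
  k=4: m=33, d=1, a=66
d=1 and a=2a₀=66 at k=4, so the next step gives (m, d) = (33, 50) again — its k=1 value — and the period has length 4.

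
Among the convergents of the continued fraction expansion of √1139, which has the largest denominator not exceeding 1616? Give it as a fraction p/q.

√1139 = [33; 1, 2, 1, 66, …] (period length 4).
Convergents:
  p_0/q_0 = 33/1
  p_1/q_1 = 34/1
  p_2/q_2 = 101/3
  p_3/q_3 = 135/4
  p_4/q_4 = 9011/267
  p_5/q_5 = 9146/271
  p_6/q_6 = 27303/809
  p_7/q_7 = 36449/1080
  p_8/q_8 = 2432937/72089
q_7 = 1080 ≤ 1616 < 72089 = q_8, so the answer is 36449/1080.

36449/1080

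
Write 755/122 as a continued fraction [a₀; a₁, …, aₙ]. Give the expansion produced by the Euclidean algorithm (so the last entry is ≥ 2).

[6; 5, 3, 3, 2]

755 = 6×122 + 23
122 = 5×23 + 7
23 = 3×7 + 2
7 = 3×2 + 1
2 = 2×1 + 0  (stop)
So 755/122 = [6; 5, 3, 3, 2].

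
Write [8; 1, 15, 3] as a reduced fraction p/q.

Fold from the inside: start with 3/1.
  15 + 1/3 = 46/3
  1 + 3/46 = 49/46
  8 + 46/49 = 438/49

438/49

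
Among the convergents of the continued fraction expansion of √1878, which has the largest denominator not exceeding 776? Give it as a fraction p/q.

16901/390

√1878 = [43; 2, 1, 42, 1, 2, 86, …] (period length 6).
Convergents:
  p_0/q_0 = 43/1
  p_1/q_1 = 87/2
  p_2/q_2 = 130/3
  p_3/q_3 = 5547/128
  p_4/q_4 = 5677/131
  p_5/q_5 = 16901/390
  p_6/q_6 = 1459163/33671
q_5 = 390 ≤ 776 < 33671 = q_6, so the answer is 16901/390.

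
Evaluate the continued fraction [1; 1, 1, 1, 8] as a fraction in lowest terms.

Fold from the inside: start with 8/1.
  1 + 1/8 = 9/8
  1 + 8/9 = 17/9
  1 + 9/17 = 26/17
  1 + 17/26 = 43/26

43/26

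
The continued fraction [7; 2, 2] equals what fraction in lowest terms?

Using pₖ = aₖpₖ₋₁ + pₖ₋₂ and qₖ = aₖqₖ₋₁ + qₖ₋₂:
  k=0: a=7, p=7, q=1
  k=1: a=2, p=15, q=2
  k=2: a=2, p=37, q=5

37/5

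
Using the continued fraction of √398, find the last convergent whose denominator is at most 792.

√398 = [19; 1, 18, 1, 38, …] (period length 4).
Convergents:
  p_0/q_0 = 19/1
  p_1/q_1 = 20/1
  p_2/q_2 = 379/19
  p_3/q_3 = 399/20
  p_4/q_4 = 15541/779
  p_5/q_5 = 15940/799
q_4 = 779 ≤ 792 < 799 = q_5, so the answer is 15541/779.

15541/779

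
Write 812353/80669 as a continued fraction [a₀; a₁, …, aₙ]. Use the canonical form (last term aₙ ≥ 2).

[10; 14, 4, 12, 16, 2, 3]

812353 = 10·80669 + 5663
80669 = 14·5663 + 1387
5663 = 4·1387 + 115
1387 = 12·115 + 7
115 = 16·7 + 3
7 = 2·3 + 1
3 = 3·1 + 0  (stop)
So 812353/80669 = [10; 14, 4, 12, 16, 2, 3].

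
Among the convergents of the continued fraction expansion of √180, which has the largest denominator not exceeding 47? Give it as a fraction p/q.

161/12

√180 = [13; 2, 2, 2, 26, …] (period length 4).
Convergents:
  p_0/q_0 = 13/1
  p_1/q_1 = 27/2
  p_2/q_2 = 67/5
  p_3/q_3 = 161/12
  p_4/q_4 = 4253/317
q_3 = 12 ≤ 47 < 317 = q_4, so the answer is 161/12.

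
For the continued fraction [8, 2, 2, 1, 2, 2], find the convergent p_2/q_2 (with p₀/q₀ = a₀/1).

42/5

Using pₖ = aₖpₖ₋₁ + pₖ₋₂, qₖ = aₖqₖ₋₁ + qₖ₋₂ (with p₋₁=1, p₋₂=0, q₋₁=0, q₋₂=1):
  k=0: a=8, p=8, q=1
  k=1: a=2, p=17, q=2
  k=2: a=2, p=42, q=5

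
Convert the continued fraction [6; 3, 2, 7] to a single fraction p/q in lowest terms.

Fold from the inside: start with 7/1.
  2 + 1/7 = 15/7
  3 + 7/15 = 52/15
  6 + 15/52 = 327/52

327/52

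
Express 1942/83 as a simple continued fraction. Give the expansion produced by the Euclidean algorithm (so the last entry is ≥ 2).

[23; 2, 1, 1, 16]

1942 = 23·83 + 33
83 = 2·33 + 17
33 = 1·17 + 16
17 = 1·16 + 1
16 = 16·1 + 0  (stop)
So 1942/83 = [23; 2, 1, 1, 16].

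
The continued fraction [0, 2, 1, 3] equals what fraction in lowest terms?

4/11

Fold from the inside: start with 3/1.
  1 + 1/3 = 4/3
  2 + 3/4 = 11/4
  0 + 4/11 = 4/11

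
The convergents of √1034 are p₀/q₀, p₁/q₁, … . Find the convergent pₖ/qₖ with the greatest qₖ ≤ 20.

418/13

√1034 = [32; 6, 2, 2, 2, 6, 64, …] (period length 6).
Convergents:
  p_0/q_0 = 32/1
  p_1/q_1 = 193/6
  p_2/q_2 = 418/13
  p_3/q_3 = 1029/32
q_2 = 13 ≤ 20 < 32 = q_3, so the answer is 418/13.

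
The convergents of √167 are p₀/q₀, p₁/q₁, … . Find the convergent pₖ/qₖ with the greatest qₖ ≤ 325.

√167 = [12; 1, 11, 1, 24, …] (period length 4).
Convergents:
  p_0/q_0 = 12/1
  p_1/q_1 = 13/1
  p_2/q_2 = 155/12
  p_3/q_3 = 168/13
  p_4/q_4 = 4187/324
  p_5/q_5 = 4355/337
q_4 = 324 ≤ 325 < 337 = q_5, so the answer is 4187/324.

4187/324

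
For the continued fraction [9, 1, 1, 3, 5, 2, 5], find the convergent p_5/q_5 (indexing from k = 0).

Using pₖ = aₖpₖ₋₁ + pₖ₋₂, qₖ = aₖqₖ₋₁ + qₖ₋₂ (with p₋₁=1, p₋₂=0, q₋₁=0, q₋₂=1):
  k=0: a=9, p=9, q=1
  k=1: a=1, p=10, q=1
  k=2: a=1, p=19, q=2
  k=3: a=3, p=67, q=7
  k=4: a=5, p=354, q=37
  k=5: a=2, p=775, q=81

775/81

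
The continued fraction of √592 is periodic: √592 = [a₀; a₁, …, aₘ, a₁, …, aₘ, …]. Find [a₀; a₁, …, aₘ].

a₀ = ⌊√592⌋ = 24.

[24; 3, 48]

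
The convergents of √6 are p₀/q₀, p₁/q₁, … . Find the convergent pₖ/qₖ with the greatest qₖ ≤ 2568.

√6 = [2; 2, 4, …] (period length 2).
Convergents:
  p_0/q_0 = 2/1
  p_1/q_1 = 5/2
  p_2/q_2 = 22/9
  p_3/q_3 = 49/20
  p_4/q_4 = 218/89
  p_5/q_5 = 485/198
  p_6/q_6 = 2158/881
  p_7/q_7 = 4801/1960
  p_8/q_8 = 21362/8721
q_7 = 1960 ≤ 2568 < 8721 = q_8, so the answer is 4801/1960.

4801/1960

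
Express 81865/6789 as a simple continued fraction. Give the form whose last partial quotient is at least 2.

81865 = 12*6789 + 397
6789 = 17*397 + 40
397 = 9*40 + 37
40 = 1*37 + 3
37 = 12*3 + 1
3 = 3*1 + 0  (stop)
So 81865/6789 = [12; 17, 9, 1, 12, 3].

[12; 17, 9, 1, 12, 3]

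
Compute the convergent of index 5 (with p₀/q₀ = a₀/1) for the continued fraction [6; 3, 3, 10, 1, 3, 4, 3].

Using pₖ = aₖpₖ₋₁ + pₖ₋₂, qₖ = aₖqₖ₋₁ + qₖ₋₂ (with p₋₁=1, p₋₂=0, q₋₁=0, q₋₂=1):
  k=0: a=6, p=6, q=1
  k=1: a=3, p=19, q=3
  k=2: a=3, p=63, q=10
  k=3: a=10, p=649, q=103
  k=4: a=1, p=712, q=113
  k=5: a=3, p=2785, q=442

2785/442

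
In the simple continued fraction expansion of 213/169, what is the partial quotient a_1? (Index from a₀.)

3

213 = 1·169 + 44   →  a_0 = 1
169 = 3·44 + 37   →  a_1 = 3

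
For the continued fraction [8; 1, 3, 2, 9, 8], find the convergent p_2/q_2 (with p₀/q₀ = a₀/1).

35/4

Using pₖ = aₖpₖ₋₁ + pₖ₋₂, qₖ = aₖqₖ₋₁ + qₖ₋₂ (with p₋₁=1, p₋₂=0, q₋₁=0, q₋₂=1):
  k=0: a=8, p=8, q=1
  k=1: a=1, p=9, q=1
  k=2: a=3, p=35, q=4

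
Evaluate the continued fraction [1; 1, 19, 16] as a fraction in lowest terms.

Using pₖ = aₖpₖ₋₁ + pₖ₋₂ and qₖ = aₖqₖ₋₁ + qₖ₋₂:
  k=0: a=1, p=1, q=1
  k=1: a=1, p=2, q=1
  k=2: a=19, p=39, q=20
  k=3: a=16, p=626, q=321

626/321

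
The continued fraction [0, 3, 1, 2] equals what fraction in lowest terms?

3/11

Fold from the inside: start with 2/1.
  1 + 1/2 = 3/2
  3 + 2/3 = 11/3
  0 + 3/11 = 3/11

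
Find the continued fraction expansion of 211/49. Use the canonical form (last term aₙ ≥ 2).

[4; 3, 3, 1, 3]

211 = 4*49 + 15
49 = 3*15 + 4
15 = 3*4 + 3
4 = 1*3 + 1
3 = 3*1 + 0  (stop)
So 211/49 = [4; 3, 3, 1, 3].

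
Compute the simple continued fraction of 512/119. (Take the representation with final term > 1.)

[4; 3, 3, 3, 1, 2]

512 = 4×119 + 36
119 = 3×36 + 11
36 = 3×11 + 3
11 = 3×3 + 2
3 = 1×2 + 1
2 = 2×1 + 0  (stop)
So 512/119 = [4; 3, 3, 3, 1, 2].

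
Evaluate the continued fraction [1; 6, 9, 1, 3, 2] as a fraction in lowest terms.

625/537

Fold from the inside: start with 2/1.
  3 + 1/2 = 7/2
  1 + 2/7 = 9/7
  9 + 7/9 = 88/9
  6 + 9/88 = 537/88
  1 + 88/537 = 625/537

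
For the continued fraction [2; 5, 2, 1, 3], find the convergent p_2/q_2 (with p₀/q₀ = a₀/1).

Using pₖ = aₖpₖ₋₁ + pₖ₋₂, qₖ = aₖqₖ₋₁ + qₖ₋₂ (with p₋₁=1, p₋₂=0, q₋₁=0, q₋₂=1):
  k=0: a=2, p=2, q=1
  k=1: a=5, p=11, q=5
  k=2: a=2, p=24, q=11

24/11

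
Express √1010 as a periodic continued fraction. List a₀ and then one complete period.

a₀ = ⌊√1010⌋ = 31.
With m₀=0, d₀=1 and mₖ₊₁ = dₖaₖ − mₖ, dₖ₊₁ = (n − mₖ₊₁²)/dₖ, aₖ₊₁ = ⌊(a₀+mₖ₊₁)/dₖ₊₁⌋:
  k=1: m=31, d=49, a=1
  k=2: m=18, d=14, a=3
  k=3: m=24, d=31, a=1
  k=4: m=7, d=31, a=1
  k=5: m=24, d=14, a=3
  k=6: m=18, d=49, a=1
  k=7: m=31, d=1, a=62
d=1 and a=2a₀=62 at k=7, so the next step gives (m, d) = (31, 49) again — its k=1 value — and the period has length 7.

[31; 1, 3, 1, 1, 3, 1, 62]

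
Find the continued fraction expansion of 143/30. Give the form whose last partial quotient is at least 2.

143 = 4*30 + 23
30 = 1*23 + 7
23 = 3*7 + 2
7 = 3*2 + 1
2 = 2*1 + 0  (stop)
So 143/30 = [4; 1, 3, 3, 2].

[4; 1, 3, 3, 2]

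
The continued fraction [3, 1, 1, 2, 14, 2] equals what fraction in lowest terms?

536/149

Fold from the inside: start with 2/1.
  14 + 1/2 = 29/2
  2 + 2/29 = 60/29
  1 + 29/60 = 89/60
  1 + 60/89 = 149/89
  3 + 89/149 = 536/149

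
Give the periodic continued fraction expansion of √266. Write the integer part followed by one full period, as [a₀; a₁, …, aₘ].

a₀ = ⌊√266⌋ = 16.

[16; 3, 4, 3, 32]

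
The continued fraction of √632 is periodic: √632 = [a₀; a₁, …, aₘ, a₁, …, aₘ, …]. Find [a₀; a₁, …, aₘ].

[25; 7, 6, 7, 50]

a₀ = ⌊√632⌋ = 25.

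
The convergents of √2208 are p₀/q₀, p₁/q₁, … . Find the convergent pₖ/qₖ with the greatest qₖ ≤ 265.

√2208 = [46; 1, 92, …] (period length 2).
Convergents:
  p_0/q_0 = 46/1
  p_1/q_1 = 47/1
  p_2/q_2 = 4370/93
  p_3/q_3 = 4417/94
  p_4/q_4 = 410734/8741
q_3 = 94 ≤ 265 < 8741 = q_4, so the answer is 4417/94.

4417/94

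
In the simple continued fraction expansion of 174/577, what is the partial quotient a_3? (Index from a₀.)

174 = 0·577 + 174   →  a_0 = 0
577 = 3·174 + 55   →  a_1 = 3
174 = 3·55 + 9   →  a_2 = 3
55 = 6·9 + 1   →  a_3 = 6

6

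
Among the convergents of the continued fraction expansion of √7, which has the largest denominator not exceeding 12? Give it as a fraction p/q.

8/3

√7 = [2; 1, 1, 1, 4, …] (period length 4).
Convergents:
  p_0/q_0 = 2/1
  p_1/q_1 = 3/1
  p_2/q_2 = 5/2
  p_3/q_3 = 8/3
  p_4/q_4 = 37/14
q_3 = 3 ≤ 12 < 14 = q_4, so the answer is 8/3.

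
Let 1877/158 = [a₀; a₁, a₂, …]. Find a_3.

1877 = 11·158 + 139   →  a_0 = 11
158 = 1·139 + 19   →  a_1 = 1
139 = 7·19 + 6   →  a_2 = 7
19 = 3·6 + 1   →  a_3 = 3

3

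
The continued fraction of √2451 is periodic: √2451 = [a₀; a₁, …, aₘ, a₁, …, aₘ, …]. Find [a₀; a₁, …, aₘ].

[49; 1, 1, 32, 1, 1, 98]

a₀ = ⌊√2451⌋ = 49.
With m₀=0, d₀=1 and mₖ₊₁ = dₖaₖ − mₖ, dₖ₊₁ = (n − mₖ₊₁²)/dₖ, aₖ₊₁ = ⌊(a₀+mₖ₊₁)/dₖ₊₁⌋:
  k=1: m=49, d=50, a=1
  k=2: m=1, d=49, a=1
  k=3: m=48, d=3, a=32
  k=4: m=48, d=49, a=1
  k=5: m=1, d=50, a=1
  k=6: m=49, d=1, a=98
d=1 and a=2a₀=98 at k=6, so the next step gives (m, d) = (49, 50) again — its k=1 value — and the period has length 6.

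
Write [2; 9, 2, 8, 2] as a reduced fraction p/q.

718/341

Fold from the inside: start with 2/1.
  8 + 1/2 = 17/2
  2 + 2/17 = 36/17
  9 + 17/36 = 341/36
  2 + 36/341 = 718/341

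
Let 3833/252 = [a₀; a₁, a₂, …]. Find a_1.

4

3833 = 15·252 + 53   →  a_0 = 15
252 = 4·53 + 40   →  a_1 = 4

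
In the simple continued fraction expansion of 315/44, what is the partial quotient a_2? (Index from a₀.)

3

315 = 7·44 + 7   →  a_0 = 7
44 = 6·7 + 2   →  a_1 = 6
7 = 3·2 + 1   →  a_2 = 3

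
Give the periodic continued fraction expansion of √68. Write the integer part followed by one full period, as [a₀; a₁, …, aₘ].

[8; 4, 16]

a₀ = ⌊√68⌋ = 8.
With m₀=0, d₀=1 and mₖ₊₁ = dₖaₖ − mₖ, dₖ₊₁ = (n − mₖ₊₁²)/dₖ, aₖ₊₁ = ⌊(a₀+mₖ₊₁)/dₖ₊₁⌋:
  k=1: m=8, d=4, a=4
  k=2: m=8, d=1, a=16
d=1 and a=2a₀=16 at k=2, so the next step gives (m, d) = (8, 4) again — its k=1 value — and the period has length 2.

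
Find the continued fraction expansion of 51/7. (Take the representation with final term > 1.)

[7; 3, 2]

51 = 7*7 + 2
7 = 3*2 + 1
2 = 2*1 + 0  (stop)
So 51/7 = [7; 3, 2].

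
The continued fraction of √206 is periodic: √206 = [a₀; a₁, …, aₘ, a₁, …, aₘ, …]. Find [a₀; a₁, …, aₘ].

a₀ = ⌊√206⌋ = 14.
With m₀=0, d₀=1 and mₖ₊₁ = dₖaₖ − mₖ, dₖ₊₁ = (n − mₖ₊₁²)/dₖ, aₖ₊₁ = ⌊(a₀+mₖ₊₁)/dₖ₊₁⌋:
  k=1: m=14, d=10, a=2
  k=2: m=6, d=17, a=1
  k=3: m=11, d=5, a=5
  k=4: m=14, d=2, a=14
  k=5: m=14, d=5, a=5
  k=6: m=11, d=17, a=1
  k=7: m=6, d=10, a=2
  k=8: m=14, d=1, a=28
d=1 and a=2a₀=28 at k=8, so the next step gives (m, d) = (14, 10) again — its k=1 value — and the period has length 8.

[14; 2, 1, 5, 14, 5, 1, 2, 28]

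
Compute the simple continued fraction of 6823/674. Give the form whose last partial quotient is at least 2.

6823 = 10·674 + 83
674 = 8·83 + 10
83 = 8·10 + 3
10 = 3·3 + 1
3 = 3·1 + 0  (stop)
So 6823/674 = [10; 8, 8, 3, 3].

[10; 8, 8, 3, 3]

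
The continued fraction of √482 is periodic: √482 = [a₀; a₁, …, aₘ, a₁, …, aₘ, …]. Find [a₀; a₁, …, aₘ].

[21; 1, 20, 1, 42]

a₀ = ⌊√482⌋ = 21.
With m₀=0, d₀=1 and mₖ₊₁ = dₖaₖ − mₖ, dₖ₊₁ = (n − mₖ₊₁²)/dₖ, aₖ₊₁ = ⌊(a₀+mₖ₊₁)/dₖ₊₁⌋:
  k=1: m=21, d=41, a=1
  k=2: m=20, d=2, a=20
  k=3: m=20, d=41, a=1
  k=4: m=21, d=1, a=42
d=1 and a=2a₀=42 at k=4, so the next step gives (m, d) = (21, 41) again — its k=1 value — and the period has length 4.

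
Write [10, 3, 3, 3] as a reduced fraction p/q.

Fold from the inside: start with 3/1.
  3 + 1/3 = 10/3
  3 + 3/10 = 33/10
  10 + 10/33 = 340/33

340/33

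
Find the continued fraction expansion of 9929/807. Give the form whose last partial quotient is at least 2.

9929 = 12×807 + 245
807 = 3×245 + 72
245 = 3×72 + 29
72 = 2×29 + 14
29 = 2×14 + 1
14 = 14×1 + 0  (stop)
So 9929/807 = [12; 3, 3, 2, 2, 14].

[12; 3, 3, 2, 2, 14]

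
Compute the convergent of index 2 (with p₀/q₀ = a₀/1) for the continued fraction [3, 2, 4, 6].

Using pₖ = aₖpₖ₋₁ + pₖ₋₂, qₖ = aₖqₖ₋₁ + qₖ₋₂ (with p₋₁=1, p₋₂=0, q₋₁=0, q₋₂=1):
  k=0: a=3, p=3, q=1
  k=1: a=2, p=7, q=2
  k=2: a=4, p=31, q=9

31/9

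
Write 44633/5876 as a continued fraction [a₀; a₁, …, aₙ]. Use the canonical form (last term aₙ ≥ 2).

44633 = 7×5876 + 3501
5876 = 1×3501 + 2375
3501 = 1×2375 + 1126
2375 = 2×1126 + 123
1126 = 9×123 + 19
123 = 6×19 + 9
19 = 2×9 + 1
9 = 9×1 + 0  (stop)
So 44633/5876 = [7; 1, 1, 2, 9, 6, 2, 9].

[7; 1, 1, 2, 9, 6, 2, 9]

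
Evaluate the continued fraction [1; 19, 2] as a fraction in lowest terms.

41/39

Fold from the inside: start with 2/1.
  19 + 1/2 = 39/2
  1 + 2/39 = 41/39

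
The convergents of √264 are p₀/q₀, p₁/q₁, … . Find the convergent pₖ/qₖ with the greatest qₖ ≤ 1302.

√264 = [16; 4, 32, …] (period length 2).
Convergents:
  p_0/q_0 = 16/1
  p_1/q_1 = 65/4
  p_2/q_2 = 2096/129
  p_3/q_3 = 8449/520
  p_4/q_4 = 272464/16769
q_3 = 520 ≤ 1302 < 16769 = q_4, so the answer is 8449/520.

8449/520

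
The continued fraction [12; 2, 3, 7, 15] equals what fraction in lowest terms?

Fold from the inside: start with 15/1.
  7 + 1/15 = 106/15
  3 + 15/106 = 333/106
  2 + 106/333 = 772/333
  12 + 333/772 = 9597/772

9597/772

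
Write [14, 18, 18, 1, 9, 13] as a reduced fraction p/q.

Fold from the inside: start with 13/1.
  9 + 1/13 = 118/13
  1 + 13/118 = 131/118
  18 + 118/131 = 2476/131
  18 + 131/2476 = 44699/2476
  14 + 2476/44699 = 628262/44699

628262/44699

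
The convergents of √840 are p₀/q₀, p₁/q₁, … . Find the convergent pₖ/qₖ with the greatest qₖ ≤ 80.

1681/58

√840 = [28; 1, 56, …] (period length 2).
Convergents:
  p_0/q_0 = 28/1
  p_1/q_1 = 29/1
  p_2/q_2 = 1652/57
  p_3/q_3 = 1681/58
  p_4/q_4 = 95788/3305
q_3 = 58 ≤ 80 < 3305 = q_4, so the answer is 1681/58.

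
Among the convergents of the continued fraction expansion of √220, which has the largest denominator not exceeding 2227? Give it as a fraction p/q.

15841/1068

√220 = [14; 1, 4, 1, 28, …] (period length 4).
Convergents:
  p_0/q_0 = 14/1
  p_1/q_1 = 15/1
  p_2/q_2 = 74/5
  p_3/q_3 = 89/6
  p_4/q_4 = 2566/173
  p_5/q_5 = 2655/179
  p_6/q_6 = 13186/889
  p_7/q_7 = 15841/1068
  p_8/q_8 = 456734/30793
q_7 = 1068 ≤ 2227 < 30793 = q_8, so the answer is 15841/1068.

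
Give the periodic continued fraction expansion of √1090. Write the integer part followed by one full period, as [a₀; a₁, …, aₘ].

a₀ = ⌊√1090⌋ = 33.
With m₀=0, d₀=1 and mₖ₊₁ = dₖaₖ − mₖ, dₖ₊₁ = (n − mₖ₊₁²)/dₖ, aₖ₊₁ = ⌊(a₀+mₖ₊₁)/dₖ₊₁⌋:
  k=1: m=33, d=1, a=66
d=1 and a=2a₀=66 at k=1, so the next step gives (m, d) = (33, 1) again — its k=1 value — and the period has length 1.

[33; 66]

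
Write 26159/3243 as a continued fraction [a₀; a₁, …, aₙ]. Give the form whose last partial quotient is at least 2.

[8; 15, 11, 1, 17]

26159 = 8×3243 + 215
3243 = 15×215 + 18
215 = 11×18 + 17
18 = 1×17 + 1
17 = 17×1 + 0  (stop)
So 26159/3243 = [8; 15, 11, 1, 17].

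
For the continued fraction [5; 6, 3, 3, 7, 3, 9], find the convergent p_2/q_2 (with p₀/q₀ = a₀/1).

Using pₖ = aₖpₖ₋₁ + pₖ₋₂, qₖ = aₖqₖ₋₁ + qₖ₋₂ (with p₋₁=1, p₋₂=0, q₋₁=0, q₋₂=1):
  k=0: a=5, p=5, q=1
  k=1: a=6, p=31, q=6
  k=2: a=3, p=98, q=19

98/19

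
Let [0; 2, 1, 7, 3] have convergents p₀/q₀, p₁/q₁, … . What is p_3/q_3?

8/23

Using pₖ = aₖpₖ₋₁ + pₖ₋₂, qₖ = aₖqₖ₋₁ + qₖ₋₂ (with p₋₁=1, p₋₂=0, q₋₁=0, q₋₂=1):
  k=0: a=0, p=0, q=1
  k=1: a=2, p=1, q=2
  k=2: a=1, p=1, q=3
  k=3: a=7, p=8, q=23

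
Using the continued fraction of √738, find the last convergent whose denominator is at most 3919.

53137/1956

√738 = [27; 6, 54, …] (period length 2).
Convergents:
  p_0/q_0 = 27/1
  p_1/q_1 = 163/6
  p_2/q_2 = 8829/325
  p_3/q_3 = 53137/1956
  p_4/q_4 = 2878227/105949
q_3 = 1956 ≤ 3919 < 105949 = q_4, so the answer is 53137/1956.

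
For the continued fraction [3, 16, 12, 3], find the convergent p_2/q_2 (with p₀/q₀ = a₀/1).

591/193

Using pₖ = aₖpₖ₋₁ + pₖ₋₂, qₖ = aₖqₖ₋₁ + qₖ₋₂ (with p₋₁=1, p₋₂=0, q₋₁=0, q₋₂=1):
  k=0: a=3, p=3, q=1
  k=1: a=16, p=49, q=16
  k=2: a=12, p=591, q=193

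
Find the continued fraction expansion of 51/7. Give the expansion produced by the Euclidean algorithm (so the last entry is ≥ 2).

51 = 7·7 + 2
7 = 3·2 + 1
2 = 2·1 + 0  (stop)
So 51/7 = [7; 3, 2].

[7; 3, 2]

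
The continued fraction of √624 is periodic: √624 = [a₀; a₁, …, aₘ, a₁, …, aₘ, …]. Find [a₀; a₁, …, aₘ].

a₀ = ⌊√624⌋ = 24.
With m₀=0, d₀=1 and mₖ₊₁ = dₖaₖ − mₖ, dₖ₊₁ = (n − mₖ₊₁²)/dₖ, aₖ₊₁ = ⌊(a₀+mₖ₊₁)/dₖ₊₁⌋:
  k=1: m=24, d=48, a=1
  k=2: m=24, d=1, a=48
d=1 and a=2a₀=48 at k=2, so the next step gives (m, d) = (24, 48) again — its k=1 value — and the period has length 2.

[24; 1, 48]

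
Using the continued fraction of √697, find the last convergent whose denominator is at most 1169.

13966/529

√697 = [26; 2, 2, 52, …] (period length 3).
Convergents:
  p_0/q_0 = 26/1
  p_1/q_1 = 53/2
  p_2/q_2 = 132/5
  p_3/q_3 = 6917/262
  p_4/q_4 = 13966/529
  p_5/q_5 = 34849/1320
q_4 = 529 ≤ 1169 < 1320 = q_5, so the answer is 13966/529.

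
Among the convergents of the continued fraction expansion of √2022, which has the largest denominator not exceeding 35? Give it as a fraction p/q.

1349/30

√2022 = [44; 1, 28, 1, 88, …] (period length 4).
Convergents:
  p_0/q_0 = 44/1
  p_1/q_1 = 45/1
  p_2/q_2 = 1304/29
  p_3/q_3 = 1349/30
  p_4/q_4 = 120016/2669
q_3 = 30 ≤ 35 < 2669 = q_4, so the answer is 1349/30.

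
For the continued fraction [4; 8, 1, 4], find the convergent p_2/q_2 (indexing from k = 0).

Using pₖ = aₖpₖ₋₁ + pₖ₋₂, qₖ = aₖqₖ₋₁ + qₖ₋₂ (with p₋₁=1, p₋₂=0, q₋₁=0, q₋₂=1):
  k=0: a=4, p=4, q=1
  k=1: a=8, p=33, q=8
  k=2: a=1, p=37, q=9

37/9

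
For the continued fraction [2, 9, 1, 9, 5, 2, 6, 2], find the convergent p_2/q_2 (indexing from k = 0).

Using pₖ = aₖpₖ₋₁ + pₖ₋₂, qₖ = aₖqₖ₋₁ + qₖ₋₂ (with p₋₁=1, p₋₂=0, q₋₁=0, q₋₂=1):
  k=0: a=2, p=2, q=1
  k=1: a=9, p=19, q=9
  k=2: a=1, p=21, q=10

21/10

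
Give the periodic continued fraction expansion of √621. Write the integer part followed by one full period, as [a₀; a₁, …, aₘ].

[24; 1, 11, 2, 11, 1, 48]

a₀ = ⌊√621⌋ = 24.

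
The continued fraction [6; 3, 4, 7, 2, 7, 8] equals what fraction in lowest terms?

Using pₖ = aₖpₖ₋₁ + pₖ₋₂ and qₖ = aₖqₖ₋₁ + qₖ₋₂:
  k=0: a=6, p=6, q=1
  k=1: a=3, p=19, q=3
  k=2: a=4, p=82, q=13
  k=3: a=7, p=593, q=94
  k=4: a=2, p=1268, q=201
  k=5: a=7, p=9469, q=1501
  k=6: a=8, p=77020, q=12209

77020/12209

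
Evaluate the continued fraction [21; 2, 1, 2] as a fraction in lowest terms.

Using pₖ = aₖpₖ₋₁ + pₖ₋₂ and qₖ = aₖqₖ₋₁ + qₖ₋₂:
  k=0: a=21, p=21, q=1
  k=1: a=2, p=43, q=2
  k=2: a=1, p=64, q=3
  k=3: a=2, p=171, q=8

171/8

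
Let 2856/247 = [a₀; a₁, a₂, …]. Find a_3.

3

2856 = 11·247 + 139   →  a_0 = 11
247 = 1·139 + 108   →  a_1 = 1
139 = 1·108 + 31   →  a_2 = 1
108 = 3·31 + 15   →  a_3 = 3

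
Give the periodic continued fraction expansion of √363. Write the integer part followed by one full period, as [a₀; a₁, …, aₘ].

[19; 19, 38]

a₀ = ⌊√363⌋ = 19.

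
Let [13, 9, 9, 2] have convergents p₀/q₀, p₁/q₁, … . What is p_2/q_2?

Using pₖ = aₖpₖ₋₁ + pₖ₋₂, qₖ = aₖqₖ₋₁ + qₖ₋₂ (with p₋₁=1, p₋₂=0, q₋₁=0, q₋₂=1):
  k=0: a=13, p=13, q=1
  k=1: a=9, p=118, q=9
  k=2: a=9, p=1075, q=82

1075/82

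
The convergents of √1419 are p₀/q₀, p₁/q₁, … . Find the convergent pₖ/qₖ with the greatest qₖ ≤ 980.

12770/339

√1419 = [37; 1, 2, 37, 2, 1, 74, …] (period length 6).
Convergents:
  p_0/q_0 = 37/1
  p_1/q_1 = 38/1
  p_2/q_2 = 113/3
  p_3/q_3 = 4219/112
  p_4/q_4 = 8551/227
  p_5/q_5 = 12770/339
  p_6/q_6 = 953531/25313
q_5 = 339 ≤ 980 < 25313 = q_6, so the answer is 12770/339.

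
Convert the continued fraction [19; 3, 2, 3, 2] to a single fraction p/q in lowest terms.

Using pₖ = aₖpₖ₋₁ + pₖ₋₂ and qₖ = aₖqₖ₋₁ + qₖ₋₂:
  k=0: a=19, p=19, q=1
  k=1: a=3, p=58, q=3
  k=2: a=2, p=135, q=7
  k=3: a=3, p=463, q=24
  k=4: a=2, p=1061, q=55

1061/55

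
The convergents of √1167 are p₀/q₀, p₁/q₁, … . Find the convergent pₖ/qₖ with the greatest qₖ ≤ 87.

1059/31

√1167 = [34; 6, 5, 11, 5, 6, 68, …] (period length 6).
Convergents:
  p_0/q_0 = 34/1
  p_1/q_1 = 205/6
  p_2/q_2 = 1059/31
  p_3/q_3 = 11854/347
q_2 = 31 ≤ 87 < 347 = q_3, so the answer is 1059/31.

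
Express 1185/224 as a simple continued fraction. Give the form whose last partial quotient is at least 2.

[5; 3, 2, 4, 7]

1185 = 5×224 + 65
224 = 3×65 + 29
65 = 2×29 + 7
29 = 4×7 + 1
7 = 7×1 + 0  (stop)
So 1185/224 = [5; 3, 2, 4, 7].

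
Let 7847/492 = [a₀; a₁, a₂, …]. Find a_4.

2

7847 = 15·492 + 467   →  a_0 = 15
492 = 1·467 + 25   →  a_1 = 1
467 = 18·25 + 17   →  a_2 = 18
25 = 1·17 + 8   →  a_3 = 1
17 = 2·8 + 1   →  a_4 = 2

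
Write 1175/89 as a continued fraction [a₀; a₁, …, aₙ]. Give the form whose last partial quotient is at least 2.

[13; 4, 1, 17]

1175 = 13×89 + 18
89 = 4×18 + 17
18 = 1×17 + 1
17 = 17×1 + 0  (stop)
So 1175/89 = [13; 4, 1, 17].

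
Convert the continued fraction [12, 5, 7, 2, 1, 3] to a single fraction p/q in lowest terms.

Using pₖ = aₖpₖ₋₁ + pₖ₋₂ and qₖ = aₖqₖ₋₁ + qₖ₋₂:
  k=0: a=12, p=12, q=1
  k=1: a=5, p=61, q=5
  k=2: a=7, p=439, q=36
  k=3: a=2, p=939, q=77
  k=4: a=1, p=1378, q=113
  k=5: a=3, p=5073, q=416

5073/416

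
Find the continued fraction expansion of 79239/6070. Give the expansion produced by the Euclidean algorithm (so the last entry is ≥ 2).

79239 = 13*6070 + 329
6070 = 18*329 + 148
329 = 2*148 + 33
148 = 4*33 + 16
33 = 2*16 + 1
16 = 16*1 + 0  (stop)
So 79239/6070 = [13; 18, 2, 4, 2, 16].

[13; 18, 2, 4, 2, 16]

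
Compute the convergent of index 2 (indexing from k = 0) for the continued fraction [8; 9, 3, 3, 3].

Using pₖ = aₖpₖ₋₁ + pₖ₋₂, qₖ = aₖqₖ₋₁ + qₖ₋₂ (with p₋₁=1, p₋₂=0, q₋₁=0, q₋₂=1):
  k=0: a=8, p=8, q=1
  k=1: a=9, p=73, q=9
  k=2: a=3, p=227, q=28

227/28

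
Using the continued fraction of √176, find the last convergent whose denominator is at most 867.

5227/394

√176 = [13; 3, 1, 3, 26, …] (period length 4).
Convergents:
  p_0/q_0 = 13/1
  p_1/q_1 = 40/3
  p_2/q_2 = 53/4
  p_3/q_3 = 199/15
  p_4/q_4 = 5227/394
  p_5/q_5 = 15880/1197
q_4 = 394 ≤ 867 < 1197 = q_5, so the answer is 5227/394.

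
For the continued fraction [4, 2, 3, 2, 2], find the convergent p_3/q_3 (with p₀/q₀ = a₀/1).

Using pₖ = aₖpₖ₋₁ + pₖ₋₂, qₖ = aₖqₖ₋₁ + qₖ₋₂ (with p₋₁=1, p₋₂=0, q₋₁=0, q₋₂=1):
  k=0: a=4, p=4, q=1
  k=1: a=2, p=9, q=2
  k=2: a=3, p=31, q=7
  k=3: a=2, p=71, q=16

71/16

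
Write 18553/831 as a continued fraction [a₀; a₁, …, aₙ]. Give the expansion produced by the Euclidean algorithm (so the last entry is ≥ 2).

18553 = 22·831 + 271
831 = 3·271 + 18
271 = 15·18 + 1
18 = 18·1 + 0  (stop)
So 18553/831 = [22; 3, 15, 18].

[22; 3, 15, 18]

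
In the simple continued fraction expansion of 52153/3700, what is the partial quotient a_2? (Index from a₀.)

2

52153 = 14·3700 + 353   →  a_0 = 14
3700 = 10·353 + 170   →  a_1 = 10
353 = 2·170 + 13   →  a_2 = 2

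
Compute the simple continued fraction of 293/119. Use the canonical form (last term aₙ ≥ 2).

293 = 2·119 + 55
119 = 2·55 + 9
55 = 6·9 + 1
9 = 9·1 + 0  (stop)
So 293/119 = [2; 2, 6, 9].

[2; 2, 6, 9]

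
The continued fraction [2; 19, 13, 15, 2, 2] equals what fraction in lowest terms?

Using pₖ = aₖpₖ₋₁ + pₖ₋₂ and qₖ = aₖqₖ₋₁ + qₖ₋₂:
  k=0: a=2, p=2, q=1
  k=1: a=19, p=39, q=19
  k=2: a=13, p=509, q=248
  k=3: a=15, p=7674, q=3739
  k=4: a=2, p=15857, q=7726
  k=5: a=2, p=39388, q=19191

39388/19191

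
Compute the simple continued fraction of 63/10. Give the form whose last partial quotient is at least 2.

[6; 3, 3]

63 = 6×10 + 3
10 = 3×3 + 1
3 = 3×1 + 0  (stop)
So 63/10 = [6; 3, 3].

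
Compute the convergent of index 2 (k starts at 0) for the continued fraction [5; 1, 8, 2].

53/9

Using pₖ = aₖpₖ₋₁ + pₖ₋₂, qₖ = aₖqₖ₋₁ + qₖ₋₂ (with p₋₁=1, p₋₂=0, q₋₁=0, q₋₂=1):
  k=0: a=5, p=5, q=1
  k=1: a=1, p=6, q=1
  k=2: a=8, p=53, q=9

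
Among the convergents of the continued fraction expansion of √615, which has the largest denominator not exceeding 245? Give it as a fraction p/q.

6051/244

√615 = [24; 1, 3, 1, 48, …] (period length 4).
Convergents:
  p_0/q_0 = 24/1
  p_1/q_1 = 25/1
  p_2/q_2 = 99/4
  p_3/q_3 = 124/5
  p_4/q_4 = 6051/244
  p_5/q_5 = 6175/249
q_4 = 244 ≤ 245 < 249 = q_5, so the answer is 6051/244.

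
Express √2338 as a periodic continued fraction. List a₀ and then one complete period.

[48; 2, 1, 5, 48, 5, 1, 2, 96]

a₀ = ⌊√2338⌋ = 48.
With m₀=0, d₀=1 and mₖ₊₁ = dₖaₖ − mₖ, dₖ₊₁ = (n − mₖ₊₁²)/dₖ, aₖ₊₁ = ⌊(a₀+mₖ₊₁)/dₖ₊₁⌋:
  k=1: m=48, d=34, a=2
  k=2: m=20, d=57, a=1
  k=3: m=37, d=17, a=5
  k=4: m=48, d=2, a=48
  k=5: m=48, d=17, a=5
  k=6: m=37, d=57, a=1
  k=7: m=20, d=34, a=2
  k=8: m=48, d=1, a=96
d=1 and a=2a₀=96 at k=8, so the next step gives (m, d) = (48, 34) again — its k=1 value — and the period has length 8.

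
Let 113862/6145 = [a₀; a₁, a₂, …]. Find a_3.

8

113862 = 18·6145 + 3252   →  a_0 = 18
6145 = 1·3252 + 2893   →  a_1 = 1
3252 = 1·2893 + 359   →  a_2 = 1
2893 = 8·359 + 21   →  a_3 = 8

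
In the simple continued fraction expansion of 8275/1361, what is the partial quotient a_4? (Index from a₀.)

8275 = 6·1361 + 109   →  a_0 = 6
1361 = 12·109 + 53   →  a_1 = 12
109 = 2·53 + 3   →  a_2 = 2
53 = 17·3 + 2   →  a_3 = 17
3 = 1·2 + 1   →  a_4 = 1

1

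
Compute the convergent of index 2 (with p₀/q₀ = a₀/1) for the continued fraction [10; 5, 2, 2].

112/11

Using pₖ = aₖpₖ₋₁ + pₖ₋₂, qₖ = aₖqₖ₋₁ + qₖ₋₂ (with p₋₁=1, p₋₂=0, q₋₁=0, q₋₂=1):
  k=0: a=10, p=10, q=1
  k=1: a=5, p=51, q=5
  k=2: a=2, p=112, q=11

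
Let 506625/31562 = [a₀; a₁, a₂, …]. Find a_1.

506625 = 16·31562 + 1633   →  a_0 = 16
31562 = 19·1633 + 535   →  a_1 = 19

19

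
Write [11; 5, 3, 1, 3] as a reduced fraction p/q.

884/79

Using pₖ = aₖpₖ₋₁ + pₖ₋₂ and qₖ = aₖqₖ₋₁ + qₖ₋₂:
  k=0: a=11, p=11, q=1
  k=1: a=5, p=56, q=5
  k=2: a=3, p=179, q=16
  k=3: a=1, p=235, q=21
  k=4: a=3, p=884, q=79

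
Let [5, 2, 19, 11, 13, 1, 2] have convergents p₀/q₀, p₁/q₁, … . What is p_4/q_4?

30959/5642

Using pₖ = aₖpₖ₋₁ + pₖ₋₂, qₖ = aₖqₖ₋₁ + qₖ₋₂ (with p₋₁=1, p₋₂=0, q₋₁=0, q₋₂=1):
  k=0: a=5, p=5, q=1
  k=1: a=2, p=11, q=2
  k=2: a=19, p=214, q=39
  k=3: a=11, p=2365, q=431
  k=4: a=13, p=30959, q=5642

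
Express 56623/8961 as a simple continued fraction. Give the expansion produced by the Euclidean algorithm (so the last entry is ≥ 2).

56623 = 6×8961 + 2857
8961 = 3×2857 + 390
2857 = 7×390 + 127
390 = 3×127 + 9
127 = 14×9 + 1
9 = 9×1 + 0  (stop)
So 56623/8961 = [6; 3, 7, 3, 14, 9].

[6; 3, 7, 3, 14, 9]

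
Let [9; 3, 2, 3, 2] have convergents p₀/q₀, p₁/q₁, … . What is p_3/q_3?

Using pₖ = aₖpₖ₋₁ + pₖ₋₂, qₖ = aₖqₖ₋₁ + qₖ₋₂ (with p₋₁=1, p₋₂=0, q₋₁=0, q₋₂=1):
  k=0: a=9, p=9, q=1
  k=1: a=3, p=28, q=3
  k=2: a=2, p=65, q=7
  k=3: a=3, p=223, q=24

223/24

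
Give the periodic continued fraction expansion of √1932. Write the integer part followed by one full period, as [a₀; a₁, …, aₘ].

a₀ = ⌊√1932⌋ = 43.
With m₀=0, d₀=1 and mₖ₊₁ = dₖaₖ − mₖ, dₖ₊₁ = (n − mₖ₊₁²)/dₖ, aₖ₊₁ = ⌊(a₀+mₖ₊₁)/dₖ₊₁⌋:
  k=1: m=43, d=83, a=1
  k=2: m=40, d=4, a=20
  k=3: m=40, d=83, a=1
  k=4: m=43, d=1, a=86
d=1 and a=2a₀=86 at k=4, so the next step gives (m, d) = (43, 83) again — its k=1 value — and the period has length 4.

[43; 1, 20, 1, 86]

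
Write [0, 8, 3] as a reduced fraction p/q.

3/25

Fold from the inside: start with 3/1.
  8 + 1/3 = 25/3
  0 + 3/25 = 3/25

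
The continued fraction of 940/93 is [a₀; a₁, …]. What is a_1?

9

940 = 10·93 + 10   →  a_0 = 10
93 = 9·10 + 3   →  a_1 = 9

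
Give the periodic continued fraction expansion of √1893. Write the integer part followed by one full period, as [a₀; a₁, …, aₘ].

a₀ = ⌊√1893⌋ = 43.
With m₀=0, d₀=1 and mₖ₊₁ = dₖaₖ − mₖ, dₖ₊₁ = (n − mₖ₊₁²)/dₖ, aₖ₊₁ = ⌊(a₀+mₖ₊₁)/dₖ₊₁⌋:
  k=1: m=43, d=44, a=1
  k=2: m=1, d=43, a=1
  k=3: m=42, d=3, a=28
  k=4: m=42, d=43, a=1
  k=5: m=1, d=44, a=1
  k=6: m=43, d=1, a=86
d=1 and a=2a₀=86 at k=6, so the next step gives (m, d) = (43, 44) again — its k=1 value — and the period has length 6.

[43; 1, 1, 28, 1, 1, 86]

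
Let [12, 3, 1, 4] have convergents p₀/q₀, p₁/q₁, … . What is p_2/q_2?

49/4

Using pₖ = aₖpₖ₋₁ + pₖ₋₂, qₖ = aₖqₖ₋₁ + qₖ₋₂ (with p₋₁=1, p₋₂=0, q₋₁=0, q₋₂=1):
  k=0: a=12, p=12, q=1
  k=1: a=3, p=37, q=3
  k=2: a=1, p=49, q=4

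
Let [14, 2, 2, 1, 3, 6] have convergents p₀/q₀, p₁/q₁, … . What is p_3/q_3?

Using pₖ = aₖpₖ₋₁ + pₖ₋₂, qₖ = aₖqₖ₋₁ + qₖ₋₂ (with p₋₁=1, p₋₂=0, q₋₁=0, q₋₂=1):
  k=0: a=14, p=14, q=1
  k=1: a=2, p=29, q=2
  k=2: a=2, p=72, q=5
  k=3: a=1, p=101, q=7

101/7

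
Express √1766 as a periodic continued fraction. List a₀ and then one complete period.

[42; 42, 84]

a₀ = ⌊√1766⌋ = 42.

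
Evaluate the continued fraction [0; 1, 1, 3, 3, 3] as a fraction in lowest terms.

43/76

Fold from the inside: start with 3/1.
  3 + 1/3 = 10/3
  3 + 3/10 = 33/10
  1 + 10/33 = 43/33
  1 + 33/43 = 76/43
  0 + 43/76 = 43/76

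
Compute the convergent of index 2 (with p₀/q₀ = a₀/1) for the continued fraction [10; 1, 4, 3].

54/5

Using pₖ = aₖpₖ₋₁ + pₖ₋₂, qₖ = aₖqₖ₋₁ + qₖ₋₂ (with p₋₁=1, p₋₂=0, q₋₁=0, q₋₂=1):
  k=0: a=10, p=10, q=1
  k=1: a=1, p=11, q=1
  k=2: a=4, p=54, q=5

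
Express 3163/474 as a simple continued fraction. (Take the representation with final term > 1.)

3163 = 6×474 + 319
474 = 1×319 + 155
319 = 2×155 + 9
155 = 17×9 + 2
9 = 4×2 + 1
2 = 2×1 + 0  (stop)
So 3163/474 = [6; 1, 2, 17, 4, 2].

[6; 1, 2, 17, 4, 2]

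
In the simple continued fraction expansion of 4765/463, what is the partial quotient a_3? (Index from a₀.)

3

4765 = 10·463 + 135   →  a_0 = 10
463 = 3·135 + 58   →  a_1 = 3
135 = 2·58 + 19   →  a_2 = 2
58 = 3·19 + 1   →  a_3 = 3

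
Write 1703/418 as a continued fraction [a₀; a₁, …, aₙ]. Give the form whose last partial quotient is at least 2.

1703 = 4*418 + 31
418 = 13*31 + 15
31 = 2*15 + 1
15 = 15*1 + 0  (stop)
So 1703/418 = [4; 13, 2, 15].

[4; 13, 2, 15]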